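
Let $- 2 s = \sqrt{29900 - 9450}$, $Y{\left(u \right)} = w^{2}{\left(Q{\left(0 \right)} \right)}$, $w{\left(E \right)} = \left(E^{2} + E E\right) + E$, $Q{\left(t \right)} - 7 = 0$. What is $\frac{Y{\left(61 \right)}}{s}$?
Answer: $- \frac{2205 \sqrt{818}}{409} \approx -154.19$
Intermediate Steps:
$Q{\left(t \right)} = 7$ ($Q{\left(t \right)} = 7 + 0 = 7$)
$w{\left(E \right)} = E + 2 E^{2}$ ($w{\left(E \right)} = \left(E^{2} + E^{2}\right) + E = 2 E^{2} + E = E + 2 E^{2}$)
$Y{\left(u \right)} = 11025$ ($Y{\left(u \right)} = \left(7 \left(1 + 2 \cdot 7\right)\right)^{2} = \left(7 \left(1 + 14\right)\right)^{2} = \left(7 \cdot 15\right)^{2} = 105^{2} = 11025$)
$s = - \frac{5 \sqrt{818}}{2}$ ($s = - \frac{\sqrt{29900 - 9450}}{2} = - \frac{\sqrt{20450}}{2} = - \frac{5 \sqrt{818}}{2} \approx -71.502$)
$\frac{Y{\left(61 \right)}}{s} = \frac{11025}{\left(- \frac{5}{2}\right) \sqrt{818}} = 11025 \left(- \frac{\sqrt{818}}{2045}\right) = - \frac{2205 \sqrt{818}}{409}$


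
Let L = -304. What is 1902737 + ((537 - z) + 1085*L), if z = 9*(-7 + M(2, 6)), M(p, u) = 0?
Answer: 1573497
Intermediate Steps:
z = -63 (z = 9*(-7 + 0) = 9*(-7) = -63)
1902737 + ((537 - z) + 1085*L) = 1902737 + ((537 - 1*(-63)) + 1085*(-304)) = 1902737 + ((537 + 63) - 329840) = 1902737 + (600 - 329840) = 1902737 - 329240 = 1573497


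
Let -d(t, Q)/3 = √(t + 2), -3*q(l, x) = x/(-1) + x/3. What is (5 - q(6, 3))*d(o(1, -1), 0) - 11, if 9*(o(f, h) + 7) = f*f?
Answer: -11 - 26*I*√11/3 ≈ -11.0 - 28.744*I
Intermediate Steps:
o(f, h) = -7 + f²/9 (o(f, h) = -7 + (f*f)/9 = -7 + f²/9)
q(l, x) = 2*x/9 (q(l, x) = -(x/(-1) + x/3)/3 = -(x*(-1) + x*(⅓))/3 = -(-x + x/3)/3 = -(-2)*x/9 = 2*x/9)
d(t, Q) = -3*√(2 + t) (d(t, Q) = -3*√(t + 2) = -3*√(2 + t))
(5 - q(6, 3))*d(o(1, -1), 0) - 11 = (5 - 2*3/9)*(-3*√(2 + (-7 + (⅑)*1²))) - 11 = (5 - 1*⅔)*(-3*√(2 + (-7 + (⅑)*1))) - 11 = (5 - ⅔)*(-3*√(2 + (-7 + ⅑))) - 11 = 13*(-3*√(2 - 62/9))/3 - 11 = 13*(-2*I*√11)/3 - 11 = -26*I*√11/3 - 11 = -11 - 26*I*√11/3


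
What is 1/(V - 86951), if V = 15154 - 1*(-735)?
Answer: -1/71062 ≈ -1.4072e-5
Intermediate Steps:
V = 15889 (V = 15154 + 735 = 15889)
1/(V - 86951) = 1/(15889 - 86951) = 1/(-71062) = -1/71062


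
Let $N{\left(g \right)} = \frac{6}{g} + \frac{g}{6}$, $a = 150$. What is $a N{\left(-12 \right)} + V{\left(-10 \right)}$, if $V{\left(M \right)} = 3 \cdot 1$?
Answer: $-372$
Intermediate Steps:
$V{\left(M \right)} = 3$
$N{\left(g \right)} = \frac{6}{g} + \frac{g}{6}$ ($N{\left(g \right)} = \frac{6}{g} + g \frac{1}{6} = \frac{6}{g} + \frac{g}{6}$)
$a N{\left(-12 \right)} + V{\left(-10 \right)} = 150 \left(\frac{6}{-12} + \frac{1}{6} \left(-12\right)\right) + 3 = 150 \left(6 \left(- \frac{1}{12}\right) - 2\right) + 3 = 150 \left(- \frac{1}{2} - 2\right) + 3 = 150 \left(- \frac{5}{2}\right) + 3 = -375 + 3 = -372$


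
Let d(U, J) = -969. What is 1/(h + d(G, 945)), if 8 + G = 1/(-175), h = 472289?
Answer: 1/471320 ≈ 2.1217e-6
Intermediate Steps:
G = -1401/175 (G = -8 + 1/(-175) = -8 - 1/175 = -1401/175 ≈ -8.0057)
1/(h + d(G, 945)) = 1/(472289 - 969) = 1/471320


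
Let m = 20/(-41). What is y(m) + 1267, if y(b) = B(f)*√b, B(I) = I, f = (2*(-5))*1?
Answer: 1267 - 20*I*√205/41 ≈ 1267.0 - 6.9843*I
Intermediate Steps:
f = -10 (f = -10*1 = -10)
m = -20/41 (m = 20*(-1/41) = -20/41 ≈ -0.48780)
y(b) = -10*√b
y(m) + 1267 = -20*I*√205/41 + 1267 = 1267 - 20*I*√205/41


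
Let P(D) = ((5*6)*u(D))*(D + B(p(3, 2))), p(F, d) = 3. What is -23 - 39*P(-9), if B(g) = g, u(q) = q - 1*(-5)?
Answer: -28103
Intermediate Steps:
u(q) = 5 + q (u(q) = q + 5 = 5 + q)
P(D) = (3 + D)*(150 + 30*D) (P(D) = ((5*6)*(5 + D))*(D + 3) = (30*(5 + D))*(3 + D) = (150 + 30*D)*(3 + D) = (3 + D)*(150 + 30*D))
-23 - 39*P(-9) = -23 - 1170*(3 - 9)*(5 - 9) = -23 - 1170*(-6)*(-4) = -23 - 39*720 = -23 - 28080 = -28103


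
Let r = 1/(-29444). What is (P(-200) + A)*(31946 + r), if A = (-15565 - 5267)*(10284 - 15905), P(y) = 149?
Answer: 110143380268604883/29444 ≈ 3.7408e+12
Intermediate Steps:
r = -1/29444 ≈ -3.3963e-5
A = 117096672 (A = -20832*(-5621) = 117096672)
(P(-200) + A)*(31946 + r) = (149 + 117096672)*(31946 - 1/29444) = 117096821*(940618023/29444) = 110143380268604883/29444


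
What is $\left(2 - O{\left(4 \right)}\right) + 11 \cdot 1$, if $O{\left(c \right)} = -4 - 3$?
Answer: $20$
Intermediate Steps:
$O{\left(c \right)} = -7$
$\left(2 - O{\left(4 \right)}\right) + 11 \cdot 1 = \left(2 - -7\right) + 11 \cdot 1 = \left(2 + 7\right) + 11 = 9 + 11 = 20$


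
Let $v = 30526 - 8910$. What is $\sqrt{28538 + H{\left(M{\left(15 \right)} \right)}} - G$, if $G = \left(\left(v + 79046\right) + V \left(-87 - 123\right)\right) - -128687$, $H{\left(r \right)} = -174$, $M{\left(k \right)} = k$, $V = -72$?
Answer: $-244469 + 2 \sqrt{7091} \approx -2.443 \cdot 10^{5}$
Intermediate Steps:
$v = 21616$
$G = 244469$ ($G = \left(\left(21616 + 79046\right) - 72 \left(-87 - 123\right)\right) - -128687 = \left(100662 - -15120\right) + 128687 = \left(100662 + 15120\right) + 128687 = 115782 + 128687 = 244469$)
$\sqrt{28538 + H{\left(M{\left(15 \right)} \right)}} - G = \sqrt{28538 - 174} - 244469 = \sqrt{28364} - 244469 = 2 \sqrt{7091} - 244469 = -244469 + 2 \sqrt{7091}$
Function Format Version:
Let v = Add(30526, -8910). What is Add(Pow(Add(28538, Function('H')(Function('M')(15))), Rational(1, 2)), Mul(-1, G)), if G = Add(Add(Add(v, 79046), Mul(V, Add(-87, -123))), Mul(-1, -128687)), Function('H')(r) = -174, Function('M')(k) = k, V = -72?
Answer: Add(-244469, Mul(2, Pow(7091, Rational(1, 2)))) ≈ -2.4430e+5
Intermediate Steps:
v = 21616
G = 244469 (G = Add(Add(Add(21616, 79046), Mul(-72, Add(-87, -123))), Mul(-1, -128687)) = Add(Add(100662, Mul(-72, -210)), 128687) = Add(Add(100662, 15120), 128687) = Add(115782, 128687) = 244469)
Add(Pow(Add(28538, Function('H')(Function('M')(15))), Rational(1, 2)), Mul(-1, G)) = Add(Pow(Add(28538, -174), Rational(1, 2)), Mul(-1, 244469)) = Add(Pow(28364, Rational(1, 2)), -244469) = Add(Mul(2, Pow(7091, Rational(1, 2))), -244469) = Add(-244469, Mul(2, Pow(7091, Rational(1, 2))))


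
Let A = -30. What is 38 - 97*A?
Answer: 2948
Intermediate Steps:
38 - 97*A = 38 - 97*(-30) = 38 + 2910 = 2948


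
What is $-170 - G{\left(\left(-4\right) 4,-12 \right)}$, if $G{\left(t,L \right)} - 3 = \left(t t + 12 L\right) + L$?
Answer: $-273$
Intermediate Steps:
$G{\left(t,L \right)} = 3 + t^{2} + 13 L$ ($G{\left(t,L \right)} = 3 + \left(\left(t t + 12 L\right) + L\right) = 3 + \left(\left(t^{2} + 12 L\right) + L\right) = 3 + \left(t^{2} + 13 L\right) = 3 + t^{2} + 13 L$)
$-170 - G{\left(\left(-4\right) 4,-12 \right)} = -170 - \left(3 + \left(\left(-4\right) 4\right)^{2} + 13 \left(-12\right)\right) = -170 - \left(3 + \left(-16\right)^{2} - 156\right) = -170 - \left(3 + 256 - 156\right) = -170 - 103 = -273$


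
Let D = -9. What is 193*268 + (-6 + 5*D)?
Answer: 51673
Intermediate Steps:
193*268 + (-6 + 5*D) = 193*268 + (-6 + 5*(-9)) = 51724 + (-6 - 45) = 51724 - 51 = 51673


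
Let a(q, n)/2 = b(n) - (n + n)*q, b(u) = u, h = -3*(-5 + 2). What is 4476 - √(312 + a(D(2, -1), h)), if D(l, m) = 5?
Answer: 4476 - 5*√6 ≈ 4463.8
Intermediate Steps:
h = 9 (h = -3*(-3) = 9)
a(q, n) = 2*n - 4*n*q (a(q, n) = 2*(n - (n + n)*q) = 2*(n - 2*n*q) = 2*n - 4*n*q)
4476 - √(312 + a(D(2, -1), h)) = 4476 - √(312 + 2*9*(1 - 2*5)) = 4476 - √(312 + 2*9*(1 - 10)) = 4476 - √(312 + 2*9*(-9)) = 4476 - √(312 - 162) = 4476 - √150 = 4476 - 5*√6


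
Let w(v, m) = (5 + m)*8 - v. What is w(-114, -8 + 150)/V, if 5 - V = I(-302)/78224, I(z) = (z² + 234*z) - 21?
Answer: 6727264/24707 ≈ 272.28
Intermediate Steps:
I(z) = -21 + z² + 234*z
V = 370605/78224 (V = 5 - (-21 + (-302)² + 234*(-302))/78224 = 5 - (-21 + 91204 - 70668)/78224 = 5 - 20515/78224 = 370605/78224 ≈ 4.7377)
w(v, m) = 40 - v + 8*m (w(v, m) = (40 + 8*m) - v = 40 - v + 8*m)
w(-114, -8 + 150)/V = (40 - 1*(-114) + 8*(-8 + 150))/(370605/78224) = (40 + 114 + 8*142)*(78224/370605) = (40 + 114 + 1136)*(78224/370605) = 1290*(78224/370605) = 6727264/24707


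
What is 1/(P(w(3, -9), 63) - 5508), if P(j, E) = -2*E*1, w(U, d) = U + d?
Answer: -1/5634 ≈ -0.00017749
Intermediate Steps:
P(j, E) = -2*E
1/(P(w(3, -9), 63) - 5508) = 1/(-2*63 - 5508) = 1/(-126 - 5508) = 1/(-5634) = -1/5634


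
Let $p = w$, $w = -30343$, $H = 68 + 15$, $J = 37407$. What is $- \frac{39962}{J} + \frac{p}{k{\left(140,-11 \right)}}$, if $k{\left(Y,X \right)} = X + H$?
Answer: $- \frac{379305955}{897768} \approx -422.5$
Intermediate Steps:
$H = 83$
$p = -30343$
$k{\left(Y,X \right)} = 83 + X$ ($k{\left(Y,X \right)} = X + 83 = 83 + X$)
$- \frac{39962}{J} + \frac{p}{k{\left(140,-11 \right)}} = - \frac{39962}{37407} - \frac{30343}{83 - 11} = \left(-39962\right) \frac{1}{37407} - \frac{30343}{72} = - \frac{39962}{37407} - \frac{30343}{72} = - \frac{379305955}{897768}$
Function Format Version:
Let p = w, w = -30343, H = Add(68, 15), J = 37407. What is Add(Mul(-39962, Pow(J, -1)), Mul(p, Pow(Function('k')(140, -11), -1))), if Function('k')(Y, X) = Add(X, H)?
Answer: Rational(-379305955, 897768) ≈ -422.50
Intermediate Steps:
H = 83
p = -30343
Function('k')(Y, X) = Add(83, X) (Function('k')(Y, X) = Add(X, 83) = Add(83, X))
Add(Mul(-39962, Pow(J, -1)), Mul(p, Pow(Function('k')(140, -11), -1))) = Add(Mul(-39962, Pow(37407, -1)), Mul(-30343, Pow(Add(83, -11), -1))) = Add(Mul(-39962, Rational(1, 37407)), Mul(-30343, Pow(72, -1))) = Add(Rational(-39962, 37407), Mul(-30343, Rational(1, 72))) = Add(Rational(-39962, 37407), Rational(-30343, 72)) = Rational(-379305955, 897768)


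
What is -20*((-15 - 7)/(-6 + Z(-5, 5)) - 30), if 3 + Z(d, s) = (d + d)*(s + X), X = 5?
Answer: 64960/109 ≈ 595.96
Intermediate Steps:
Z(d, s) = -3 + 2*d*(5 + s) (Z(d, s) = -3 + (d + d)*(s + 5) = -3 + (2*d)*(5 + s) = -3 + 2*d*(5 + s))
-20*((-15 - 7)/(-6 + Z(-5, 5)) - 30) = -20*((-15 - 7)/(-6 + (-3 + 10*(-5) + 2*(-5)*5)) - 30) = -20*(-22/(-6 + (-3 - 50 - 50)) - 30) = -20*(-22/(-6 - 103) - 30) = -20*(-22/(-109) - 30) = -20*(-22*(-1/109) - 30) = -20*(22/109 - 30) = -20*(-3248/109) = 64960/109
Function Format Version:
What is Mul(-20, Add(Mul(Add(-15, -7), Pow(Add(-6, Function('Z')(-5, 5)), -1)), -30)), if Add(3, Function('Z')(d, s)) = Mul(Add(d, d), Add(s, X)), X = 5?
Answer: Rational(64960, 109) ≈ 595.96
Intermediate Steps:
Function('Z')(d, s) = Add(-3, Mul(2, d, Add(5, s))) (Function('Z')(d, s) = Add(-3, Mul(Add(d, d), Add(s, 5))) = Add(-3, Mul(Mul(2, d), Add(5, s))) = Add(-3, Mul(2, d, Add(5, s))))
Mul(-20, Add(Mul(Add(-15, -7), Pow(Add(-6, Function('Z')(-5, 5)), -1)), -30)) = Mul(-20, Add(Mul(Add(-15, -7), Pow(Add(-6, Add(-3, Mul(10, -5), Mul(2, -5, 5))), -1)), -30)) = Mul(-20, Add(Mul(-22, Pow(Add(-6, Add(-3, -50, -50)), -1)), -30)) = Mul(-20, Add(Mul(-22, Pow(Add(-6, -103), -1)), -30)) = Mul(-20, Add(Mul(-22, Pow(-109, -1)), -30)) = Mul(-20, Add(Mul(-22, Rational(-1, 109)), -30)) = Mul(-20, Add(Rational(22, 109), -30)) = Mul(-20, Rational(-3248, 109)) = Rational(64960, 109)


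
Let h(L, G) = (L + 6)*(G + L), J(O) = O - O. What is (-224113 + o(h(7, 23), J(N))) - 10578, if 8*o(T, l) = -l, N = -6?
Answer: -234691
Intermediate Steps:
J(O) = 0
h(L, G) = (6 + L)*(G + L)
o(T, l) = -l/8 (o(T, l) = (-l)/8 = -l/8)
(-224113 + o(h(7, 23), J(N))) - 10578 = (-224113 - ⅛*0) - 10578 = (-224113 + 0) - 10578 = -224113 - 10578 = -234691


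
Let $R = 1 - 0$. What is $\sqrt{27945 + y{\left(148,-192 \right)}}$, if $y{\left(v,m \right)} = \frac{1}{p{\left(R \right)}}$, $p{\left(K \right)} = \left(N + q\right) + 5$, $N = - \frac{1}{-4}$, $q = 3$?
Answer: $\frac{\sqrt{30432237}}{33} \approx 167.17$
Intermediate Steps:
$N = \frac{1}{4}$ ($N = \left(-1\right) \left(- \frac{1}{4}\right) = \frac{1}{4} \approx 0.25$)
$R = 1$ ($R = 1 + 0 = 1$)
$p{\left(K \right)} = \frac{33}{4}$ ($p{\left(K \right)} = \left(\frac{1}{4} + 3\right) + 5 = \frac{13}{4} + 5 = \frac{33}{4}$)
$y{\left(v,m \right)} = \frac{4}{33}$ ($y{\left(v,m \right)} = \frac{1}{\frac{33}{4}} = \frac{4}{33}$)
$\sqrt{27945 + y{\left(148,-192 \right)}} = \sqrt{27945 + \frac{4}{33}} = \sqrt{\frac{922189}{33}} = \frac{\sqrt{30432237}}{33}$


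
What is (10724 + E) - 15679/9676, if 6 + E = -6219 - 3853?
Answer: 6235017/9676 ≈ 644.38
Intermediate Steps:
E = -10078 (E = -6 + (-6219 - 3853) = -6 - 10072 = -10078)
(10724 + E) - 15679/9676 = (10724 - 10078) - 15679/9676 = 646 - 15679*1/9676 = 646 - 15679/9676 = 6235017/9676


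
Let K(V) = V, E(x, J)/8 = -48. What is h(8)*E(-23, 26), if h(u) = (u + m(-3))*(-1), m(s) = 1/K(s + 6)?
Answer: 3200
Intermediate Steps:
E(x, J) = -384 (E(x, J) = 8*(-48) = -384)
m(s) = 1/(6 + s) (m(s) = 1/(s + 6) = 1/(6 + s))
h(u) = -⅓ - u (h(u) = (u + 1/(6 - 3))*(-1) = (u + 1/3)*(-1) = (u + ⅓)*(-1) = (⅓ + u)*(-1) = -⅓ - u)
h(8)*E(-23, 26) = (-⅓ - 1*8)*(-384) = (-⅓ - 8)*(-384) = -25/3*(-384) = 3200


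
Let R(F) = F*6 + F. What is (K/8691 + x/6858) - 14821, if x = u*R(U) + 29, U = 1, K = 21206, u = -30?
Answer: -294410132387/19867626 ≈ -14819.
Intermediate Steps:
R(F) = 7*F (R(F) = 6*F + F = 7*F)
x = -181 (x = -210 + 29 = -181)
(K/8691 + x/6858) - 14821 = (21206/8691 - 181/6858) - 14821 = 47952559/19867626 - 14821 = -294410132387/19867626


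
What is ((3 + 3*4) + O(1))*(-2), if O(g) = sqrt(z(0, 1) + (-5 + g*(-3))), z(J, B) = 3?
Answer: -30 - 2*I*sqrt(5) ≈ -30.0 - 4.4721*I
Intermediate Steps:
O(g) = sqrt(-2 - 3*g) (O(g) = sqrt(3 + (-5 + g*(-3))) = sqrt(3 + (-5 - 3*g)) = sqrt(-2 - 3*g))
((3 + 3*4) + O(1))*(-2) = ((3 + 3*4) + sqrt(-2 - 3*1))*(-2) = ((3 + 12) + sqrt(-2 - 3))*(-2) = (15 + sqrt(-5))*(-2) = (15 + I*sqrt(5))*(-2) = -30 - 2*I*sqrt(5)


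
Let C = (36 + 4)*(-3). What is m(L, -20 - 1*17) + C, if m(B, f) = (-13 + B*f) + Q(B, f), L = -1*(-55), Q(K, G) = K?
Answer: -2113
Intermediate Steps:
L = 55
m(B, f) = -13 + B + B*f (m(B, f) = (-13 + B*f) + B = -13 + B + B*f)
C = -120 (C = 40*(-3) = -120)
m(L, -20 - 1*17) + C = (-13 + 55 + 55*(-20 - 1*17)) - 120 = (-13 + 55 + 55*(-20 - 17)) - 120 = (-13 + 55 + 55*(-37)) - 120 = (-13 + 55 - 2035) - 120 = -1993 - 120 = -2113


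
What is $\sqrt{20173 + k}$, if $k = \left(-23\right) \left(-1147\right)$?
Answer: $\sqrt{46554} \approx 215.76$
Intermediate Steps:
$k = 26381$
$\sqrt{20173 + k} = \sqrt{20173 + 26381} = \sqrt{46554}$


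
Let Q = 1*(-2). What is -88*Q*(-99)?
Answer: -17424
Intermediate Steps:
Q = -2
-88*Q*(-99) = -88*(-2)*(-99) = 176*(-99) = -17424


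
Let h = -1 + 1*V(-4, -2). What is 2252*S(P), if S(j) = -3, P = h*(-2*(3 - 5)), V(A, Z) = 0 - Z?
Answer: -6756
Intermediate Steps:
V(A, Z) = -Z
h = 1 (h = -1 + 1*(-1*(-2)) = -1 + 1*2 = -1 + 2 = 1)
P = 4 (P = 1*(-2*(3 - 5)) = 1*(-2*(-2)) = 1*4 = 4)
2252*S(P) = 2252*(-3) = -6756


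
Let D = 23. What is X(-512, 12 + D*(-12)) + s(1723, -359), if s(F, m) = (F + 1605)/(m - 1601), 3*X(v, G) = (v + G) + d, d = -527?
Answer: -320483/735 ≈ -436.03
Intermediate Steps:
X(v, G) = -527/3 + G/3 + v/3 (X(v, G) = ((v + G) - 527)/3 = ((G + v) - 527)/3 = (-527 + G + v)/3 = -527/3 + G/3 + v/3)
s(F, m) = (1605 + F)/(-1601 + m)
X(-512, 12 + D*(-12)) + s(1723, -359) = (-527/3 + (12 + 23*(-12))/3 + (⅓)*(-512)) + (1605 + 1723)/(-1601 - 359) = (-527/3 + (12 - 276)/3 - 512/3) + 3328/(-1960) = (-527/3 + (⅓)*(-264) - 512/3) - 1/1960*3328 = (-527/3 - 88 - 512/3) - 416/245 = -1303/3 - 416/245 = -320483/735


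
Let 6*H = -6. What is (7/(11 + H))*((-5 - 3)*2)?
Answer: -56/5 ≈ -11.200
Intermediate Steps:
H = -1 (H = (⅙)*(-6) = -1)
(7/(11 + H))*((-5 - 3)*2) = (7/(11 - 1))*((-5 - 3)*2) = (7/10)*(-8*2) = (7*(⅒))*(-16) = (7/10)*(-16) = -56/5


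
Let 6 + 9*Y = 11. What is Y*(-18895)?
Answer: -94475/9 ≈ -10497.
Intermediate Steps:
Y = 5/9 (Y = -2/3 + (1/9)*11 = -2/3 + 11/9 = 5/9 ≈ 0.55556)
Y*(-18895) = (5/9)*(-18895) = -94475/9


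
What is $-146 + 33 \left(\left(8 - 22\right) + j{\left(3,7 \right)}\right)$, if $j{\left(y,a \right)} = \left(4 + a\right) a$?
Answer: $1933$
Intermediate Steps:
$j{\left(y,a \right)} = a \left(4 + a\right)$
$-146 + 33 \left(\left(8 - 22\right) + j{\left(3,7 \right)}\right) = -146 + 33 \left(\left(8 - 22\right) + 7 \left(4 + 7\right)\right) = -146 + 33 \left(-14 + 7 \cdot 11\right) = -146 + 33 \left(-14 + 77\right) = -146 + 33 \cdot 63 = -146 + 2079 = 1933$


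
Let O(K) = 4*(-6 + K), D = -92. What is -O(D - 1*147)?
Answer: 980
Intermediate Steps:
O(K) = -24 + 4*K
-O(D - 1*147) = -(-24 + 4*(-92 - 1*147)) = -(-24 + 4*(-92 - 147)) = -(-24 + 4*(-239)) = -(-24 - 956) = -1*(-980) = 980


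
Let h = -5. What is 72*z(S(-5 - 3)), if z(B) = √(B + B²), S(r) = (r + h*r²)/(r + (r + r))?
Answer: 48*√451 ≈ 1019.4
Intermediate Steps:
S(r) = (r - 5*r²)/(3*r) (S(r) = (r - 5*r²)/(r + (r + r)) = (r - 5*r²)/(r + 2*r) = (r - 5*r²)/((3*r)) = (r - 5*r²)*(1/(3*r)) = (r - 5*r²)/(3*r))
72*z(S(-5 - 3)) = 72*√((⅓ - 5*(-5 - 3)/3)*(1 + (⅓ - 5*(-5 - 3)/3))) = 72*√((⅓ - 5/3*(-8))*(1 + (⅓ - 5/3*(-8)))) = 72*√((⅓ + 40/3)*(1 + (⅓ + 40/3))) = 72*√(41*(1 + 41/3)/3) = 72*√((41/3)*(44/3)) = 72*√(1804/9) = 72*(2*√451/3) = 48*√451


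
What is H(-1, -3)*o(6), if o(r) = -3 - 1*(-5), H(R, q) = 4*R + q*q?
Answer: 10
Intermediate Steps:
H(R, q) = q² + 4*R (H(R, q) = 4*R + q² = q² + 4*R)
o(r) = 2 (o(r) = -3 + 5 = 2)
H(-1, -3)*o(6) = ((-3)² + 4*(-1))*2 = (9 - 4)*2 = 5*2 = 10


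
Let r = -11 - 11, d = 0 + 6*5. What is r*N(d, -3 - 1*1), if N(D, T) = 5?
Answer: -110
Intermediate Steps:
d = 30 (d = 0 + 30 = 30)
r = -22
r*N(d, -3 - 1*1) = -22*5 = -110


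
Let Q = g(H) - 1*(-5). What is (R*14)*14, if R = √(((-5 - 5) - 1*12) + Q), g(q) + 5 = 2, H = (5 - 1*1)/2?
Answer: 392*I*√5 ≈ 876.54*I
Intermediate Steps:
H = 2 (H = (5 - 1)*(½) = 4*(½) = 2)
g(q) = -3 (g(q) = -5 + 2 = -3)
Q = 2 (Q = -3 - 1*(-5) = -3 + 5 = 2)
R = 2*I*√5 (R = √(((-5 - 5) - 1*12) + 2) = √((-10 - 12) + 2) = √(-22 + 2) = √(-20) = 2*I*√5 ≈ 4.4721*I)
(R*14)*14 = ((2*I*√5)*14)*14 = (28*I*√5)*14 = 392*I*√5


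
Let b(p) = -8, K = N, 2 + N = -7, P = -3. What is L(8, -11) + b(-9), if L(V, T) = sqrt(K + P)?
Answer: -8 + 2*I*sqrt(3) ≈ -8.0 + 3.4641*I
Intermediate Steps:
N = -9 (N = -2 - 7 = -9)
K = -9
L(V, T) = 2*I*sqrt(3) (L(V, T) = sqrt(-9 - 3) = sqrt(-12) = 2*I*sqrt(3))
L(8, -11) + b(-9) = 2*I*sqrt(3) - 8 = -8 + 2*I*sqrt(3)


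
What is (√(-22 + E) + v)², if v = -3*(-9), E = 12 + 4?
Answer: (27 + I*√6)² ≈ 723.0 + 132.27*I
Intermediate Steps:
E = 16
v = 27
(√(-22 + E) + v)² = (√(-22 + 16) + 27)² = (√(-6) + 27)² = (I*√6 + 27)² = (27 + I*√6)²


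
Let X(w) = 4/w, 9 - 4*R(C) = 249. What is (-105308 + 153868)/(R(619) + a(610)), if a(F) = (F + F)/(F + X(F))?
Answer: -451734256/539551 ≈ -837.24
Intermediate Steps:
R(C) = -60 (R(C) = 9/4 - ¼*249 = 9/4 - 249/4 = -60)
a(F) = 2*F/(F + 4/F) (a(F) = (F + F)/(F + 4/F) = (2*F)/(F + 4/F) = 2*F/(F + 4/F))
(-105308 + 153868)/(R(619) + a(610)) = (-105308 + 153868)/(-60 + 2*610²/(4 + 610²)) = 48560/(-60 + 2*372100/(4 + 372100)) = 48560/(-60 + 2*372100/372104) = 48560/(-60 + 2*372100*(1/372104)) = 48560/(-60 + 93025/46513) = 48560/(-2697755/46513) = 48560*(-46513/2697755) = -451734256/539551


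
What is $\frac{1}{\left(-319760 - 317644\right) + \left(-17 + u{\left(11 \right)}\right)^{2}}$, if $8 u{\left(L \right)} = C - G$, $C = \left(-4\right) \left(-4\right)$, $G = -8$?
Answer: $- \frac{1}{637208} \approx -1.5693 \cdot 10^{-6}$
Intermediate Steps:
$C = 16$
$u{\left(L \right)} = 3$ ($u{\left(L \right)} = \frac{16 - -8}{8} = \frac{16 + 8}{8} = \frac{1}{8} \cdot 24 = 3$)
$\frac{1}{\left(-319760 - 317644\right) + \left(-17 + u{\left(11 \right)}\right)^{2}} = \frac{1}{\left(-319760 - 317644\right) + \left(-17 + 3\right)^{2}} = \frac{1}{-637404 + \left(-14\right)^{2}} = \frac{1}{-637404 + 196} = \frac{1}{-637208} = - \frac{1}{637208}$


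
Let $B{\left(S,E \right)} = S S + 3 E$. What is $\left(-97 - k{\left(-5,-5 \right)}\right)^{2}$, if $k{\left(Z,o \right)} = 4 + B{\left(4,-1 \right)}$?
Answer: $12996$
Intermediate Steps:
$B{\left(S,E \right)} = S^{2} + 3 E$
$k{\left(Z,o \right)} = 17$ ($k{\left(Z,o \right)} = 4 + \left(4^{2} + 3 \left(-1\right)\right) = 4 + \left(16 - 3\right) = 4 + 13 = 17$)
$\left(-97 - k{\left(-5,-5 \right)}\right)^{2} = \left(-97 - 17\right)^{2} = \left(-114\right)^{2} = 12996$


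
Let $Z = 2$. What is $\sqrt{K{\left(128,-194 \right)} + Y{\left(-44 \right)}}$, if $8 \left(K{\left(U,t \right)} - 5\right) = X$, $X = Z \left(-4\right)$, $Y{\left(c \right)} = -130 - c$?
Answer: $i \sqrt{82} \approx 9.0554 i$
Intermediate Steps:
$X = -8$ ($X = 2 \left(-4\right) = -8$)
$K{\left(U,t \right)} = 4$ ($K{\left(U,t \right)} = 5 + \frac{1}{8} \left(-8\right) = 5 - 1 = 4$)
$\sqrt{K{\left(128,-194 \right)} + Y{\left(-44 \right)}} = \sqrt{4 - 86} = \sqrt{-82} = i \sqrt{82}$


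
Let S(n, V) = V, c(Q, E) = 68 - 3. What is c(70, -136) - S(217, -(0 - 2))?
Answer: 63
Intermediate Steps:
c(Q, E) = 65
c(70, -136) - S(217, -(0 - 2)) = 65 - (-1)*(0 - 2) = 65 - (-1)*(-2) = 65 - 1*2 = 65 - 2 = 63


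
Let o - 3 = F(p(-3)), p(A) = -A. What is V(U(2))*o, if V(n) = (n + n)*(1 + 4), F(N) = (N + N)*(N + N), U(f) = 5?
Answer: 1950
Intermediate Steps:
F(N) = 4*N**2 (F(N) = (2*N)*(2*N) = 4*N**2)
V(n) = 10*n (V(n) = (2*n)*5 = 10*n)
o = 39 (o = 3 + 4*(-1*(-3))**2 = 3 + 4*3**2 = 3 + 4*9 = 3 + 36 = 39)
V(U(2))*o = (10*5)*39 = 50*39 = 1950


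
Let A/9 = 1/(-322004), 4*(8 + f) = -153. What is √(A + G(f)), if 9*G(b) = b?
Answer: 7*I*√24466990934/483006 ≈ 2.2669*I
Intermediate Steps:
f = -185/4 (f = -8 + (¼)*(-153) = -8 - 153/4 = -185/4 ≈ -46.250)
G(b) = b/9
A = -9/322004 (A = 9/(-322004) = 9*(-1/322004) = -9/322004 ≈ -2.7950e-5)
√(A + G(f)) = √(-9/322004 + (⅑)*(-185/4)) = √(-9/322004 - 185/36) = √(-7446383/1449018) = 7*I*√24466990934/483006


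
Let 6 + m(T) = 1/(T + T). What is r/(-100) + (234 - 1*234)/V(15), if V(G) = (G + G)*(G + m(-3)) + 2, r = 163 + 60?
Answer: -223/100 ≈ -2.2300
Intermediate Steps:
r = 223
m(T) = -6 + 1/(2*T) (m(T) = -6 + 1/(T + T) = -6 + 1/(2*T))
V(G) = 2 + 2*G*(-37/6 + G) (V(G) = (G + G)*(G + (-6 + (½)/(-3))) + 2 = (2*G)*(G + (-6 + (½)*(-⅓))) + 2 = (2*G)*(G + (-6 - ⅙)) + 2 = (2*G)*(G - 37/6) + 2 = (2*G)*(-37/6 + G) + 2 = 2*G*(-37/6 + G) + 2 = 2 + 2*G*(-37/6 + G))
r/(-100) + (234 - 1*234)/V(15) = 223/(-100) + (234 - 1*234)/(2 + 2*15² - 37/3*15) = 223*(-1/100) + (234 - 234)/(2 + 2*225 - 185) = -223/100 + 0/(2 + 450 - 185) = -223/100 + 0/267 = -223/100 + 0*(1/267) = -223/100 + 0 = -223/100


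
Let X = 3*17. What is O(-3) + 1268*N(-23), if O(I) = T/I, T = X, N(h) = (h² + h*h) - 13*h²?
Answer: -7378509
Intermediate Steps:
X = 51
N(h) = -11*h² (N(h) = (h² + h²) - 13*h² = 2*h² - 13*h² = -11*h²)
T = 51
O(I) = 51/I
O(-3) + 1268*N(-23) = 51/(-3) + 1268*(-11*(-23)²) = 51*(-⅓) + 1268*(-11*529) = -17 + 1268*(-5819) = -17 - 7378492 = -7378509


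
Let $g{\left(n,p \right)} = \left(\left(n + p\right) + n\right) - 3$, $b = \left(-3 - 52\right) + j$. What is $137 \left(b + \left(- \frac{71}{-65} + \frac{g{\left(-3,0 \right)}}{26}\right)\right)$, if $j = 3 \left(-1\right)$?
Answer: $- \frac{1019691}{130} \approx -7843.8$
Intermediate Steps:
$j = -3$
$b = -58$ ($b = \left(-3 - 52\right) - 3 = -55 - 3 = -58$)
$g{\left(n,p \right)} = -3 + p + 2 n$ ($g{\left(n,p \right)} = \left(p + 2 n\right) - 3 = -3 + p + 2 n$)
$137 \left(b + \left(- \frac{71}{-65} + \frac{g{\left(-3,0 \right)}}{26}\right)\right) = 137 \left(-58 + \left(- \frac{71}{-65} + \frac{-3 + 0 + 2 \left(-3\right)}{26}\right)\right) = 137 \left(-58 + \left(\left(-71\right) \left(- \frac{1}{65}\right) + \left(-3 + 0 - 6\right) \frac{1}{26}\right)\right) = 137 \left(-58 + \left(\frac{71}{65} - \frac{9}{26}\right)\right) = 137 \left(-58 + \frac{97}{130}\right) = 137 \left(- \frac{7443}{130}\right) = - \frac{1019691}{130}$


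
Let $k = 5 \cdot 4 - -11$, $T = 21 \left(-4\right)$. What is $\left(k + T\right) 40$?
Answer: $-2120$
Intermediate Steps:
$T = -84$
$k = 31$ ($k = 20 + 11 = 31$)
$\left(k + T\right) 40 = \left(31 - 84\right) 40 = \left(-53\right) 40 = -2120$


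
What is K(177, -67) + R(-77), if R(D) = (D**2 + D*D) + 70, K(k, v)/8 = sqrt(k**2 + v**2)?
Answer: 11928 + 8*sqrt(35818) ≈ 13442.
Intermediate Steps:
K(k, v) = 8*sqrt(k**2 + v**2)
R(D) = 70 + 2*D**2 (R(D) = (D**2 + D**2) + 70 = 2*D**2 + 70 = 70 + 2*D**2)
K(177, -67) + R(-77) = 8*sqrt(177**2 + (-67)**2) + (70 + 2*(-77)**2) = 8*sqrt(31329 + 4489) + (70 + 2*5929) = 8*sqrt(35818) + (70 + 11858) = 8*sqrt(35818) + 11928 = 11928 + 8*sqrt(35818)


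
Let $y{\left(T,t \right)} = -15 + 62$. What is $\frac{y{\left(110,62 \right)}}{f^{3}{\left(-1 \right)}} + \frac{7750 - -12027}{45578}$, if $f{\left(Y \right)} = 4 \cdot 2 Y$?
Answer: $\frac{3991829}{11667968} \approx 0.34212$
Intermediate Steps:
$y{\left(T,t \right)} = 47$
$f{\left(Y \right)} = 8 Y$
$\frac{y{\left(110,62 \right)}}{f^{3}{\left(-1 \right)}} + \frac{7750 - -12027}{45578} = \frac{47}{\left(8 \left(-1\right)\right)^{3}} + \frac{7750 - -12027}{45578} = \frac{47}{\left(-8\right)^{3}} + \left(7750 + 12027\right) \frac{1}{45578} = \frac{47}{-512} + 19777 \cdot \frac{1}{45578} = 47 \left(- \frac{1}{512}\right) + \frac{19777}{45578} = - \frac{47}{512} + \frac{19777}{45578} = \frac{3991829}{11667968}$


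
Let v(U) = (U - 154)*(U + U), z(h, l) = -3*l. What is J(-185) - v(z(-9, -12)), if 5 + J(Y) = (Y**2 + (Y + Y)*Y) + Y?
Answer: 110981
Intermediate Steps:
v(U) = 2*U*(-154 + U) (v(U) = (-154 + U)*(2*U) = 2*U*(-154 + U))
J(Y) = -5 + Y + 3*Y**2 (J(Y) = -5 + ((Y**2 + (Y + Y)*Y) + Y) = -5 + ((Y**2 + (2*Y)*Y) + Y) = -5 + ((Y**2 + 2*Y**2) + Y) = -5 + (3*Y**2 + Y) = -5 + (Y + 3*Y**2) = -5 + Y + 3*Y**2)
J(-185) - v(z(-9, -12)) = (-5 - 185 + 3*(-185)**2) - 2*(-3*(-12))*(-154 - 3*(-12)) = (-5 - 185 + 3*34225) - 2*36*(-154 + 36) = (-5 - 185 + 102675) - 2*36*(-118) = 102485 - 1*(-8496) = 102485 + 8496 = 110981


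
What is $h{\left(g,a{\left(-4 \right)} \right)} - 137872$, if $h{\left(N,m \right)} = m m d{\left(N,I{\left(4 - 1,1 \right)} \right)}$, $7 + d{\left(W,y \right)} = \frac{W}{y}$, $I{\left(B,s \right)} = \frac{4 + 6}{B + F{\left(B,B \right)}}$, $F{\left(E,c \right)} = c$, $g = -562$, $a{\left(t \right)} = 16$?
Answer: $- \frac{1129936}{5} \approx -2.2599 \cdot 10^{5}$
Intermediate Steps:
$I{\left(B,s \right)} = \frac{5}{B}$ ($I{\left(B,s \right)} = \frac{4 + 6}{B + B} = \frac{10}{2 B} = 10 \frac{1}{2 B} = \frac{5}{B}$)
$d{\left(W,y \right)} = -7 + \frac{W}{y}$
$h{\left(N,m \right)} = m^{2} \left(-7 + \frac{3 N}{5}\right)$ ($h{\left(N,m \right)} = m m \left(-7 + \frac{N}{5 \frac{1}{4 - 1}}\right) = m^{2} \left(-7 + \frac{N}{5 \cdot \frac{1}{3}}\right) = m^{2} \left(-7 + \frac{N}{\frac{5}{3}}\right) = m^{2} \left(-7 + N \frac{3}{5}\right) = m^{2} \left(-7 + \frac{3 N}{5}\right)$)
$h{\left(g,a{\left(-4 \right)} \right)} - 137872 = \frac{16^{2} \left(-35 + 3 \left(-562\right)\right)}{5} - 137872 = \frac{1}{5} \cdot 256 \left(-35 - 1686\right) - 137872 = \frac{1}{5} \cdot 256 \left(-1721\right) - 137872 = - \frac{440576}{5} - 137872 = - \frac{1129936}{5}$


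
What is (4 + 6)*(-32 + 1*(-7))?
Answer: -390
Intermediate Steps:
(4 + 6)*(-32 + 1*(-7)) = 10*(-32 - 7) = 10*(-39) = -390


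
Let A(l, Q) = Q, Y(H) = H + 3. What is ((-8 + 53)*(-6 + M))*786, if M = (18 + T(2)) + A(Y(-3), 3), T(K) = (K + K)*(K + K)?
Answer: 1096470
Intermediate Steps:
Y(H) = 3 + H
T(K) = 4*K**2 (T(K) = (2*K)*(2*K) = 4*K**2)
M = 37 (M = (18 + 4*2**2) + 3 = (18 + 4*4) + 3 = (18 + 16) + 3 = 34 + 3 = 37)
((-8 + 53)*(-6 + M))*786 = ((-8 + 53)*(-6 + 37))*786 = (45*31)*786 = 1395*786 = 1096470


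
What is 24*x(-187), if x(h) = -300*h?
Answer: 1346400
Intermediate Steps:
24*x(-187) = 24*(-300*(-187)) = 24*56100 = 1346400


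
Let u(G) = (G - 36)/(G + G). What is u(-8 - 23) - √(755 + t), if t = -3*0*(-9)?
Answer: 67/62 - √755 ≈ -26.397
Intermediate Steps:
u(G) = (-36 + G)/(2*G) (u(G) = (-36 + G)/((2*G)) = (-36 + G)*(1/(2*G)) = (-36 + G)/(2*G))
t = 0 (t = 0*(-9) = 0)
u(-8 - 23) - √(755 + t) = (-36 + (-8 - 23))/(2*(-8 - 23)) - √(755 + 0) = (½)*(-36 - 31)/(-31) - √755 = (½)*(-1/31)*(-67) - √755 = 67/62 - √755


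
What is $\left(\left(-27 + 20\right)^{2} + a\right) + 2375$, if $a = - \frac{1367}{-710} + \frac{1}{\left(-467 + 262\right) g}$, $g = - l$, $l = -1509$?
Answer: $\frac{106563598541}{43926990} \approx 2425.9$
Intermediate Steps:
$g = 1509$ ($g = \left(-1\right) \left(-1509\right) = 1509$)
$a = \frac{84574781}{43926990}$ ($a = - \frac{1367}{-710} + \frac{1}{\left(-467 + 262\right) 1509} = \left(-1367\right) \left(- \frac{1}{710}\right) + \frac{1}{-205} \cdot \frac{1}{1509} = \frac{1367}{710} - \frac{1}{309345} = \frac{84574781}{43926990} \approx 1.9253$)
$\left(\left(-27 + 20\right)^{2} + a\right) + 2375 = \left(\left(-27 + 20\right)^{2} + \frac{84574781}{43926990}\right) + 2375 = \left(\left(-7\right)^{2} + \frac{84574781}{43926990}\right) + 2375 = \left(49 + \frac{84574781}{43926990}\right) + 2375 = \frac{2236997291}{43926990} + 2375 = \frac{106563598541}{43926990}$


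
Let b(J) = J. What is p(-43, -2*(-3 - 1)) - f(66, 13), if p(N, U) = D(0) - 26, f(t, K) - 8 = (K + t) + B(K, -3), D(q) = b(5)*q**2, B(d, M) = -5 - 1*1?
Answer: -107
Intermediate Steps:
B(d, M) = -6 (B(d, M) = -5 - 1 = -6)
D(q) = 5*q**2
f(t, K) = 2 + K + t (f(t, K) = 8 + ((K + t) - 6) = 8 + (-6 + K + t) = 2 + K + t)
p(N, U) = -26 (p(N, U) = 5*0**2 - 26 = 5*0 - 26 = 0 - 26 = -26)
p(-43, -2*(-3 - 1)) - f(66, 13) = -26 - (2 + 13 + 66) = -26 - 1*81 = -26 - 81 = -107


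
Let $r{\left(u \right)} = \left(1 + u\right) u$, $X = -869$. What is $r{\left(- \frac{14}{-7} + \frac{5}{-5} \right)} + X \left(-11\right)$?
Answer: $9561$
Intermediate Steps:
$r{\left(u \right)} = u \left(1 + u\right)$
$r{\left(- \frac{14}{-7} + \frac{5}{-5} \right)} + X \left(-11\right) = \left(- \frac{14}{-7} + \frac{5}{-5}\right) \left(1 + \left(- \frac{14}{-7} + \frac{5}{-5}\right)\right) - -9559 = \left(\left(-14\right) \left(- \frac{1}{7}\right) + 5 \left(- \frac{1}{5}\right)\right) \left(1 + \left(\left(-14\right) \left(- \frac{1}{7}\right) + 5 \left(- \frac{1}{5}\right)\right)\right) + 9559 = \left(2 - 1\right) \left(1 + \left(2 - 1\right)\right) + 9559 = 1 \left(1 + 1\right) + 9559 = 1 \cdot 2 + 9559 = 2 + 9559 = 9561$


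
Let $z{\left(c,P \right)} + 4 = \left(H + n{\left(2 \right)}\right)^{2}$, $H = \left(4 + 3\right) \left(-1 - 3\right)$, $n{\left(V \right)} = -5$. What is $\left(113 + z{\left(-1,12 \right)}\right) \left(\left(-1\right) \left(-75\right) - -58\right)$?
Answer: $159334$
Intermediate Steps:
$H = -28$ ($H = 7 \left(-4\right) = -28$)
$z{\left(c,P \right)} = 1085$ ($z{\left(c,P \right)} = -4 + \left(-28 - 5\right)^{2} = -4 + \left(-33\right)^{2} = -4 + 1089 = 1085$)
$\left(113 + z{\left(-1,12 \right)}\right) \left(\left(-1\right) \left(-75\right) - -58\right) = \left(113 + 1085\right) \left(\left(-1\right) \left(-75\right) - -58\right) = 1198 \left(75 + 58\right) = 1198 \cdot 133 = 159334$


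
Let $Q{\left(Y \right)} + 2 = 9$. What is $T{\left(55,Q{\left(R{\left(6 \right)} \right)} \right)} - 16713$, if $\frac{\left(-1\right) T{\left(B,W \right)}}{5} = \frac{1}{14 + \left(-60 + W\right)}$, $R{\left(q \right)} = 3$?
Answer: $- \frac{651802}{39} \approx -16713.0$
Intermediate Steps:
$Q{\left(Y \right)} = 7$ ($Q{\left(Y \right)} = -2 + 9 = 7$)
$T{\left(B,W \right)} = - \frac{5}{-46 + W}$ ($T{\left(B,W \right)} = - \frac{5}{14 + \left(-60 + W\right)} = - \frac{5}{-46 + W}$)
$T{\left(55,Q{\left(R{\left(6 \right)} \right)} \right)} - 16713 = - \frac{5}{-46 + 7} - 16713 = - \frac{5}{-39} - 16713 = \left(-5\right) \left(- \frac{1}{39}\right) - 16713 = \frac{5}{39} - 16713 = - \frac{651802}{39}$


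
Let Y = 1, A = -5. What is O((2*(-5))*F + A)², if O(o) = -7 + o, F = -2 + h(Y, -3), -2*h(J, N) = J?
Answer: 169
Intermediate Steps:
h(J, N) = -J/2
F = -5/2 (F = -2 - ½*1 = -2 - ½ = -5/2 ≈ -2.5000)
O((2*(-5))*F + A)² = (-7 + ((2*(-5))*(-5/2) - 5))² = (-7 + (-10*(-5/2) - 5))² = (-7 + (25 - 5))² = (-7 + 20)² = 13² = 169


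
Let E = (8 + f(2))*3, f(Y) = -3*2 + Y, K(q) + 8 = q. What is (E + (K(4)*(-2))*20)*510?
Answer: 87720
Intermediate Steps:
K(q) = -8 + q
f(Y) = -6 + Y
E = 12 (E = (8 + (-6 + 2))*3 = (8 - 4)*3 = 4*3 = 12)
(E + (K(4)*(-2))*20)*510 = (12 + ((-8 + 4)*(-2))*20)*510 = (12 - 4*(-2)*20)*510 = (12 + 8*20)*510 = (12 + 160)*510 = 172*510 = 87720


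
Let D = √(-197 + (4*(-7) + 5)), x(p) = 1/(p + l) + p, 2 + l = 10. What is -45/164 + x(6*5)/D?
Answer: -45/164 - 1141*I*√55/4180 ≈ -0.27439 - 2.0244*I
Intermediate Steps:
l = 8 (l = -2 + 10 = 8)
x(p) = p + 1/(8 + p) (x(p) = 1/(p + 8) + p = 1/(8 + p) + p = p + 1/(8 + p))
D = 2*I*√55 (D = √(-197 + (-28 + 5)) = √(-197 - 23) = √(-220) = 2*I*√55 ≈ 14.832*I)
-45/164 + x(6*5)/D = -45/164 + ((1 + (6*5)² + 8*(6*5))/(8 + 6*5))/((2*I*√55)) = -45*1/164 + ((1 + 30² + 8*30)/(8 + 30))*(-I*√55/110) = -45/164 + ((1 + 900 + 240)/38)*(-I*√55/110) = -45/164 + ((1/38)*1141)*(-I*√55/110) = -45/164 + 1141*(-I*√55/110)/38 = -45/164 - 1141*I*√55/4180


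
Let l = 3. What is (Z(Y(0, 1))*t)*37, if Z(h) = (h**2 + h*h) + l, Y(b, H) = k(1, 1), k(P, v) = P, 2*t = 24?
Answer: 2220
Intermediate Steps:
t = 12 (t = (1/2)*24 = 12)
Y(b, H) = 1
Z(h) = 3 + 2*h**2 (Z(h) = (h**2 + h*h) + 3 = (h**2 + h**2) + 3 = 2*h**2 + 3 = 3 + 2*h**2)
(Z(Y(0, 1))*t)*37 = ((3 + 2*1**2)*12)*37 = ((3 + 2*1)*12)*37 = ((3 + 2)*12)*37 = (5*12)*37 = 60*37 = 2220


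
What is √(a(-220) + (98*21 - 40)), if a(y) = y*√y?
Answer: √(2018 - 440*I*√55) ≈ 54.105 - 30.155*I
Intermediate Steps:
a(y) = y^(3/2)
√(a(-220) + (98*21 - 40)) = √((-220)^(3/2) + (98*21 - 40)) = √(-440*I*√55 + (2058 - 40)) = √(-440*I*√55 + 2018) = √(2018 - 440*I*√55)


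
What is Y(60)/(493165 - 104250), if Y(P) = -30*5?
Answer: -30/77783 ≈ -0.00038569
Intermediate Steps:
Y(P) = -150
Y(60)/(493165 - 104250) = -150/(493165 - 104250) = -150/388915 = -150*1/388915 = -30/77783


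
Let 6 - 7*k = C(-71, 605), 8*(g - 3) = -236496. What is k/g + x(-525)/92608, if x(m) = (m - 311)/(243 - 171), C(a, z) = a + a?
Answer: -96650843/114970794624 ≈ -0.00084066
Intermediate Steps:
g = -29559 (g = 3 + (1/8)*(-236496) = 3 - 29562 = -29559)
C(a, z) = 2*a
x(m) = -311/72 + m/72 (x(m) = (-311 + m)/72 = (-311 + m)*(1/72) = -311/72 + m/72)
k = 148/7 (k = 6/7 - 2*(-71)/7 = 6/7 - 1/7*(-142) = 6/7 + 142/7 = 148/7 ≈ 21.143)
k/g + x(-525)/92608 = (148/7)/(-29559) + (-311/72 + (1/72)*(-525))/92608 = (148/7)*(-1/29559) + (-311/72 - 175/24)*(1/92608) = -148/206913 - 209/18*1/92608 = -148/206913 - 209/1666944 = -96650843/114970794624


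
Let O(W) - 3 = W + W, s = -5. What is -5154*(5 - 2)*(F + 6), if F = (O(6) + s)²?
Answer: -1638972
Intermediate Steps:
O(W) = 3 + 2*W (O(W) = 3 + (W + W) = 3 + 2*W)
F = 100 (F = ((3 + 2*6) - 5)² = ((3 + 12) - 5)² = (15 - 5)² = 10² = 100)
-5154*(5 - 2)*(F + 6) = -5154*(5 - 2)*(100 + 6) = -15462*106 = -5154*318 = -1638972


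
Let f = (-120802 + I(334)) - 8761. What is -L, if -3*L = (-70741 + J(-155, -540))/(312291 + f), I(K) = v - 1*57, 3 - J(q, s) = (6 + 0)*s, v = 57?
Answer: -33749/274092 ≈ -0.12313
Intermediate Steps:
J(q, s) = 3 - 6*s (J(q, s) = 3 - (6 + 0)*s = 3 - 6*s)
I(K) = 0 (I(K) = 57 - 1*57 = 57 - 57 = 0)
f = -129563 (f = (-120802 + 0) - 8761 = -120802 - 8761 = -129563)
L = 33749/274092 (L = -(-70741 + (3 - 6*(-540)))/(3*(312291 - 129563)) = -(-70741 + (3 + 3240))/(3*182728) = -(-70741 + 3243)/(3*182728) = -(-67498)/(3*182728) = -1/3*(-33749/91364) = 33749/274092 ≈ 0.12313)
-L = -1*33749/274092 = -33749/274092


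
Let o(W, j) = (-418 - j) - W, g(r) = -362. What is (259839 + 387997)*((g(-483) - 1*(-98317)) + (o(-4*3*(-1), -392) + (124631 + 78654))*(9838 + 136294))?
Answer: 19241369624108324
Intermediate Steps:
o(W, j) = -418 - W - j
(259839 + 387997)*((g(-483) - 1*(-98317)) + (o(-4*3*(-1), -392) + (124631 + 78654))*(9838 + 136294)) = (259839 + 387997)*((-362 - 1*(-98317)) + ((-418 - (-4*3)*(-1) - 1*(-392)) + (124631 + 78654))*(9838 + 136294)) = 647836*((-362 + 98317) + ((-418 - (-12)*(-1) + 392) + 203285)*146132) = 647836*(97955 + ((-418 - 1*12 + 392) + 203285)*146132) = 647836*(97955 + ((-418 - 12 + 392) + 203285)*146132) = 647836*(97955 + (-38 + 203285)*146132) = 647836*(97955 + 203247*146132) = 647836*(97955 + 29700890604) = 647836*29700988559 = 19241369624108324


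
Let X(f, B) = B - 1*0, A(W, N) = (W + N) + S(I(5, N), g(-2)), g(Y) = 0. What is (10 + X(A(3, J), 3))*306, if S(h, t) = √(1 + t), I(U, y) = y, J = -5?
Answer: 3978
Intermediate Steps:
A(W, N) = 1 + N + W (A(W, N) = (W + N) + √(1 + 0) = (N + W) + √1 = (N + W) + 1 = 1 + N + W)
X(f, B) = B (X(f, B) = B + 0 = B)
(10 + X(A(3, J), 3))*306 = (10 + 3)*306 = 13*306 = 3978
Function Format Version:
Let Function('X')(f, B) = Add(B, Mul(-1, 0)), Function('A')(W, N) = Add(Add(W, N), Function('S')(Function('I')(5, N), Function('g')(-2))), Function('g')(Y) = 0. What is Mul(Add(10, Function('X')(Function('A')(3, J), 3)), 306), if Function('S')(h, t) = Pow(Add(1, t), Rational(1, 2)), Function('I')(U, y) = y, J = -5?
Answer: 3978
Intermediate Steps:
Function('A')(W, N) = Add(1, N, W) (Function('A')(W, N) = Add(Add(W, N), Pow(Add(1, 0), Rational(1, 2))) = Add(Add(N, W), Pow(1, Rational(1, 2))) = Add(Add(N, W), 1) = Add(1, N, W))
Function('X')(f, B) = B (Function('X')(f, B) = Add(B, 0) = B)
Mul(Add(10, Function('X')(Function('A')(3, J), 3)), 306) = Mul(Add(10, 3), 306) = Mul(13, 306) = 3978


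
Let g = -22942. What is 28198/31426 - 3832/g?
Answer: 191835737/180243823 ≈ 1.0643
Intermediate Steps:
28198/31426 - 3832/g = 28198/31426 - 3832/(-22942) = 28198*(1/31426) - 3832*(-1/22942) = 14099/15713 + 1916/11471 = 191835737/180243823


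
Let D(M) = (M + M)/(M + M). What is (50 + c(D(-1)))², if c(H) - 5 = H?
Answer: 3136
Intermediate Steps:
D(M) = 1 (D(M) = (2*M)/((2*M)) = (2*M)*(1/(2*M)) = 1)
c(H) = 5 + H
(50 + c(D(-1)))² = (50 + (5 + 1))² = (50 + 6)² = 56² = 3136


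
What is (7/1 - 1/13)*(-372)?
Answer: -33480/13 ≈ -2575.4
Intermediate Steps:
(7/1 - 1/13)*(-372) = (7*1 - 1*1/13)*(-372) = (7 - 1/13)*(-372) = (90/13)*(-372) = -33480/13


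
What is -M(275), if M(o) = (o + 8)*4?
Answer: -1132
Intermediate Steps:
M(o) = 32 + 4*o (M(o) = (8 + o)*4 = 32 + 4*o)
-M(275) = -(32 + 4*275) = -(32 + 1100) = -1*1132 = -1132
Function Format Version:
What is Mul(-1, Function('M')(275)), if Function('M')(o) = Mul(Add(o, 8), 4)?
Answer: -1132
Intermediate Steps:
Function('M')(o) = Add(32, Mul(4, o)) (Function('M')(o) = Mul(Add(8, o), 4) = Add(32, Mul(4, o)))
Mul(-1, Function('M')(275)) = Mul(-1, Add(32, Mul(4, 275))) = Mul(-1, Add(32, 1100)) = Mul(-1, 1132) = -1132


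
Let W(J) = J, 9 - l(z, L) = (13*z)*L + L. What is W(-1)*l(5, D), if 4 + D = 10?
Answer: 387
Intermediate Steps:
D = 6 (D = -4 + 10 = 6)
l(z, L) = 9 - L - 13*L*z (l(z, L) = 9 - ((13*z)*L + L) = 9 - (13*L*z + L) = 9 - (L + 13*L*z) = 9 + (-L - 13*L*z) = 9 - L - 13*L*z)
W(-1)*l(5, D) = -(9 - 1*6 - 13*6*5) = -(9 - 6 - 390) = -1*(-387) = 387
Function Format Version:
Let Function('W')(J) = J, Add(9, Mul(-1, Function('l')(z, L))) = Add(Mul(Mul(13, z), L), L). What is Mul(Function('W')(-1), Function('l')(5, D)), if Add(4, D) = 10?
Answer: 387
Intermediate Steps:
D = 6 (D = Add(-4, 10) = 6)
Function('l')(z, L) = Add(9, Mul(-1, L), Mul(-13, L, z)) (Function('l')(z, L) = Add(9, Mul(-1, Add(Mul(Mul(13, z), L), L))) = Add(9, Mul(-1, Add(Mul(13, L, z), L))) = Add(9, Mul(-1, Add(L, Mul(13, L, z)))) = Add(9, Add(Mul(-1, L), Mul(-13, L, z))) = Add(9, Mul(-1, L), Mul(-13, L, z)))
Mul(Function('W')(-1), Function('l')(5, D)) = Mul(-1, Add(9, Mul(-1, 6), Mul(-13, 6, 5))) = Mul(-1, Add(9, -6, -390)) = Mul(-1, -387) = 387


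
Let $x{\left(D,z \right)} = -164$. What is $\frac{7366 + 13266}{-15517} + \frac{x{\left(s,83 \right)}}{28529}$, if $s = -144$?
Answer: $- \frac{591155116}{442684493} \approx -1.3354$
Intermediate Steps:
$\frac{7366 + 13266}{-15517} + \frac{x{\left(s,83 \right)}}{28529} = \frac{7366 + 13266}{-15517} - \frac{164}{28529} = 20632 \left(- \frac{1}{15517}\right) - \frac{164}{28529} = - \frac{20632}{15517} - \frac{164}{28529} = - \frac{591155116}{442684493}$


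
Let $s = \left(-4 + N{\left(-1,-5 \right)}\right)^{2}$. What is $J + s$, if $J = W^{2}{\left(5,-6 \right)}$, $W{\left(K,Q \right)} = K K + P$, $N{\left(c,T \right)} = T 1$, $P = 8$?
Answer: $1170$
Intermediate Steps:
$N{\left(c,T \right)} = T$
$W{\left(K,Q \right)} = 8 + K^{2}$ ($W{\left(K,Q \right)} = K K + 8 = K^{2} + 8 = 8 + K^{2}$)
$J = 1089$ ($J = \left(8 + 5^{2}\right)^{2} = \left(8 + 25\right)^{2} = 33^{2} = 1089$)
$s = 81$ ($s = \left(-4 - 5\right)^{2} = \left(-9\right)^{2} = 81$)
$J + s = 1089 + 81 = 1170$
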